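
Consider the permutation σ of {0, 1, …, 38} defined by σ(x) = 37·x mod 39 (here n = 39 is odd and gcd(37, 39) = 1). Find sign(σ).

-1

Trace 22: π^k(22) = [22, 34, 10, 19, 1, 37, 4] for k=0..6.
6 cycles of lengths [12, 12, 12, 1, 1, 1].
With 6 cycles on 39 points, sign = (−1)^{39−6} = -1.
(37|39)_J = -1 (Zolotarev's lemma cross-check).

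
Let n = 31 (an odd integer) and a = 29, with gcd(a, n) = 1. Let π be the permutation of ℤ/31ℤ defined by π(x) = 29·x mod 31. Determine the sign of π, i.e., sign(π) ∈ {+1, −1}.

-1

Orbit of 29 under x↦29x: [29, 4, 23, 16, 30, 2, 27]… (length divides ord_31(29)).
4 cycles of lengths [10, 10, 10, 1].
sign(π) = (−1)^{n − #cycles} = (−1)^{31−4} = (−1)^27 = -1.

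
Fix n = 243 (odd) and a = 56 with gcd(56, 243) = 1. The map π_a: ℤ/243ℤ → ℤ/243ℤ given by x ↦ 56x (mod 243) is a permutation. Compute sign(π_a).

-1

Trace 175: π^k(175) = [175, 80, 106, 104, 235, 38, 184] for k=0..6.
6 cycles of lengths [162, 54, 18, 6, 2, 1].
6 cycles on 243: each ℓ→(−1)^(ℓ−1), product (−1)^237 = -1.
Via Zolotarev, sign(π_{56}) = (56|243) = -1.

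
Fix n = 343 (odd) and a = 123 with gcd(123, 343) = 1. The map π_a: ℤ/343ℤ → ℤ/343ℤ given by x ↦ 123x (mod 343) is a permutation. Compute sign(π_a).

Start at x=169: 169 → 207 → 79 → 113 → 179 → 65 → 106 → … (one orbit).
Cycle lengths of π_123 on ℤ/343ℤ: [147, 147, 21, 21, 3, 3, 1]; 7 cycles in total.
sign(π) = (−1)^{n − #cycles} = (−1)^{343−7} = (−1)^336 = +1.
Zolotarev: (123|343) = +1, matching the cycle-count sign.

+1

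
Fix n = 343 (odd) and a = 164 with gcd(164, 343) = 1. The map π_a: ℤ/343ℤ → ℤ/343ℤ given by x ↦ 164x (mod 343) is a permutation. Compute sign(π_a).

-1

Trace 183: π^k(183) = [183, 171, 261, 272, 18, 208, 155] for k=0..6.
Decompose π into cycles: lengths [294, 42, 6, 1] (4 cycles, including the fixed point 0).
Σ(ℓ_i−1) = 343−4 = 339; sign = (−1)^339 = -1.
(164|343)_J = -1 (Zolotarev's lemma cross-check).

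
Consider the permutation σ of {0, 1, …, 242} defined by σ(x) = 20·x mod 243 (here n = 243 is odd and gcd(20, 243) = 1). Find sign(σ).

-1

Trace 215: π^k(215) = [215, 169, 221, 46, 191, 175, 98] for k=0..6.
π_20 has 6 disjoint cycles with lengths [162, 54, 18, 6, 2, 1] on {0,…,242}.
6 cycles on 243: each ℓ→(−1)^(ℓ−1), product (−1)^237 = -1.
Via Zolotarev, sign(π_{20}) = (20|243) = -1.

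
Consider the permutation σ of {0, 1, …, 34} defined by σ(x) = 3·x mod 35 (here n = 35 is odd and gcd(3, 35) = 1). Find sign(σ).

Start at x=16: 16 → 13 → 4 → 12 → 1 → 3 → 9 → … (one orbit).
5 cycles of lengths [12, 12, 6, 4, 1].
5 cycles on 35: each ℓ→(−1)^(ℓ−1), product (−1)^30 = +1.
Via Zolotarev, sign(π_{3}) = (3|35) = +1.

+1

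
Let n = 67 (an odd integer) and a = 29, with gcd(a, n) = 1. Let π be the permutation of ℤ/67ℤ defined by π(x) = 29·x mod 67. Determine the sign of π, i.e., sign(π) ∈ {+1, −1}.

Start at x=29: 29 → 37 → 1 → 29 (one orbit).
23 cycles of lengths [3, 3, 3, 3, 3, 3, 3, 3, 3, 3, 3, 3, 3, 3, 3, 3, 3, 3, 3, 3, 3, 3, 1].
23 cycles on 67: each ℓ→(−1)^(ℓ−1), product (−1)^44 = +1.
Via Zolotarev, sign(π_{29}) = (29|67) = +1.

+1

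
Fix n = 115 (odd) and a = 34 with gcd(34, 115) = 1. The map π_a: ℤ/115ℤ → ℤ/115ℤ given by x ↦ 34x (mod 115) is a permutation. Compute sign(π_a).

Start at x=26: 26 → 79 → 41 → 14 → 16 → 84 → 96 → … (one orbit).
Cycle type of π: 22×5 + 2×2 + 1; total 8 cycles.
n − c = 115 − 8 = 107; sign = (−1)^107 = -1.
The Jacobi symbol (34|115) = -1 (Zolotarev) agrees.

-1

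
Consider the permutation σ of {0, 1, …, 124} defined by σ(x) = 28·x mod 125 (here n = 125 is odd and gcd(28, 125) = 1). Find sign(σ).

Start at x=94: 94 → 7 → 71 → 113 → 39 → 92 → 76 → … (one orbit).
4 cycles of lengths [100, 20, 4, 1].
n − c = 125 − 4 = 121; sign = (−1)^121 = -1.
Via Zolotarev, sign(π_{28}) = (28|125) = -1.

-1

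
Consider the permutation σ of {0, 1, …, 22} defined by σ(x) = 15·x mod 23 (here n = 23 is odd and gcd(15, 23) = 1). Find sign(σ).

-1

Trace 6: π^k(6) = [6, 21, 16, 10, 12, 19, 9] for k=0..6.
The orbit structure of x ↦ 15x mod 23: 2 orbits of sizes [22, 1].
23 − 2 = 21 transpositions; sign(π) = (−1)^21 = -1.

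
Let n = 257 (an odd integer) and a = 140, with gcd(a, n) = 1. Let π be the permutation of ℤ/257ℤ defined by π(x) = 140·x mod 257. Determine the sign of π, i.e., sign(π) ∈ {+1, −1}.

Trace 184: π^k(184) = [184, 60, 176, 225, 146, 137, 162] for k=0..6.
Cycle type of π: 64×4 + 1; total 5 cycles.
Σ(ℓ_i−1) = 257−5 = 252; sign = (−1)^252 = +1.
The Jacobi symbol (140|257) = +1 (Zolotarev) agrees.

+1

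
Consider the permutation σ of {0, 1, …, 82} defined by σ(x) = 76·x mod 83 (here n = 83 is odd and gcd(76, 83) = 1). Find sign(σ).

-1

Start at x=28: 28 → 53 → 44 → 24 → 81 → 14 → 68 → … (one orbit).
Cycle type of π: 82 + 1; total 2 cycles.
sign(π) = (−1)^{n − #cycles} = (−1)^{83−2} = (−1)^81 = -1.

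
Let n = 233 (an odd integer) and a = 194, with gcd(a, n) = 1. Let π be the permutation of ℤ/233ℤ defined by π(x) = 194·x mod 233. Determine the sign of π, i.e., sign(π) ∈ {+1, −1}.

Trace 173: π^k(173) = [173, 10, 76, 65, 28, 73, 182] for k=0..6.
Cycle type of π: 232 + 1; total 2 cycles.
With 2 cycles on 233 points, sign = (−1)^{233−2} = -1.

-1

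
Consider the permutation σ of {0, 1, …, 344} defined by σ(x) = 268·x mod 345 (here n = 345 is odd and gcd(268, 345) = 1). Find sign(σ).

+1

Trace 217: π^k(217) = [217, 196, 88, 124, 112, 1, 268] for k=0..6.
π_268 has 15 disjoint cycles with lengths [44, 44, 44, 44, 44, 44, 22, 22, 22, 4, 4, 4, 1, 1, 1] on {0,…,344}.
Σ(ℓ_i−1) = 345−15 = 330; sign = (−1)^330 = +1.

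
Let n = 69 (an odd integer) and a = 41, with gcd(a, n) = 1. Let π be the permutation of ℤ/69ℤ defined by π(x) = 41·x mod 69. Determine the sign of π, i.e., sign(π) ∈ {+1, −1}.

-1

Orbit of 59 under x↦41x: [59, 4, 26, 31, 29, 16, 35]… (length divides ord_69(41)).
Cycle type of π: 22×2 + 11×2 + 2 + 1; total 6 cycles.
69 − 6 = 63 transpositions; sign(π) = (−1)^63 = -1.
Via Zolotarev, sign(π_{41}) = (41|69) = -1.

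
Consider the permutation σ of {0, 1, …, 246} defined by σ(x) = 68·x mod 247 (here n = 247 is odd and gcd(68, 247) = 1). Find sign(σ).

Start at x=1: 1 → 68 → 178 → 1 (one orbit).
Decompose π into cycles: lengths [3, 3, 3, 3, 3, 3, 3, 3, 3, 3, 3, 3, 3, 3, 3, 3, 3, 3, 3, 3, 3, 3, 3, 3, 3, 3, 3, 3, 3, 3, 3, 3, 3, 3, 3, 3, 3, 3, 3, 3, 3, 3, 3, 3, 3, 3, 3, 3, 3, 3, 3, 3, 3, 3, 3, 3, 3, 3, 3, 3, 3, 3, 3, 3, 3, 3, 3, 3, 3, 3, 3, 3, 3, 3, 3, 3, 3, 3, 3, 3, 3, 3, 1] (83 cycles, including the fixed point 0).
247 − 83 = 164 transpositions; sign(π) = (−1)^164 = +1.

+1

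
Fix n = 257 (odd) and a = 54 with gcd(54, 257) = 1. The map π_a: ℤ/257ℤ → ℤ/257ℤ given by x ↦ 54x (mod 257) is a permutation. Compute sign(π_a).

-1

Trace 106: π^k(106) = [106, 70, 182, 62, 7, 121, 109] for k=0..6.
The orbit structure of x ↦ 54x mod 257: 2 orbits of sizes [256, 1].
With 2 cycles on 257 points, sign = (−1)^{257−2} = -1.
Zolotarev: (54|257) = -1, matching the cycle-count sign.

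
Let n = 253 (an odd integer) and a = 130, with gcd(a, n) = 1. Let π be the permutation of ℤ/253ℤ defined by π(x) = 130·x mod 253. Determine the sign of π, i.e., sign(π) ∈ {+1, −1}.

Trace 159: π^k(159) = [159, 177, 240, 81, 157, 170, 89] for k=0..6.
Cycle lengths of π_130 on ℤ/253ℤ: [110, 110, 22, 5, 5, 1]; 6 cycles in total.
6 cycles on 253: each ℓ→(−1)^(ℓ−1), product (−1)^247 = -1.
Check: (130/253) = -1 by Zolotarev.

-1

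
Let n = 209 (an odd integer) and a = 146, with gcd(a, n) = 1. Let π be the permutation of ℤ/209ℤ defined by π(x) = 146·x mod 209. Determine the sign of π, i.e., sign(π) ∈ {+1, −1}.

Start at x=199: 199 → 3 → 20 → 203 → 169 → 12 → 80 → … (one orbit).
Cycle type of π: 90×2 + 18 + 5×2 + 1; total 6 cycles.
sign(π) = (−1)^{n − #cycles} = (−1)^{209−6} = (−1)^203 = -1.
Via Zolotarev, sign(π_{146}) = (146|209) = -1.

-1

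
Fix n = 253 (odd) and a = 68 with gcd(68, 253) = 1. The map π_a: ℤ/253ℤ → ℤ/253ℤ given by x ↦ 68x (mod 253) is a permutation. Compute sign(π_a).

+1

Trace 1: π^k(1) = [1, 68, 70, 206, 93, 252, 185] for k=0..6.
Decompose π into cycles: lengths [10, 10, 10, 10, 10, 10, 10, 10, 10, 10, 10, 10, 10, 10, 10, 10, 10, 10, 10, 10, 10, 10, 10, 2, 2, 2, 2, 2, 2, 2, 2, 2, 2, 2, 1] (35 cycles, including the fixed point 0).
sign(π) = (−1)^{n − #cycles} = (−1)^{253−35} = (−1)^218 = +1.
The Jacobi symbol (68|253) = +1 (Zolotarev) agrees.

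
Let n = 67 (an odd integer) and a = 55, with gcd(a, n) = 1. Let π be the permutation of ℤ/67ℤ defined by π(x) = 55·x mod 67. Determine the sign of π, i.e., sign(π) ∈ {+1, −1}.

Start at x=1: 1 → 55 → 10 → 14 → 33 → 6 → 62 → … (one orbit).
The orbit structure of x ↦ 55x mod 67: 3 orbits of sizes [33, 33, 1].
Σ(ℓ_i−1) = 67−3 = 64; sign = (−1)^64 = +1.
Check: (55/67) = +1 by Zolotarev.

+1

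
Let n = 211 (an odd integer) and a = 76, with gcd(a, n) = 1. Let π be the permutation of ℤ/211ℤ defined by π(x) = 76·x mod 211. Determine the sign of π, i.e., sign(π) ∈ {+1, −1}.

Trace 58: π^k(58) = [58, 188, 151, 82, 113, 148, 65] for k=0..6.
The orbit structure of x ↦ 76x mod 211: 7 orbits of sizes [35, 35, 35, 35, 35, 35, 1].
sign(π) = (−1)^{n − #cycles} = (−1)^{211−7} = (−1)^204 = +1.

+1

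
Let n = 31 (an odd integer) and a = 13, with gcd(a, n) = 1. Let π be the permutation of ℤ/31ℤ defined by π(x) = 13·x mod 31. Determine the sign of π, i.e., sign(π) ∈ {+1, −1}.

Trace 20: π^k(20) = [20, 12, 1, 13, 14, 27, 10] for k=0..6.
The orbit structure of x ↦ 13x mod 31: 2 orbits of sizes [30, 1].
n − c = 31 − 2 = 29; sign = (−1)^29 = -1.
The Jacobi symbol (13|31) = -1 (Zolotarev) agrees.

-1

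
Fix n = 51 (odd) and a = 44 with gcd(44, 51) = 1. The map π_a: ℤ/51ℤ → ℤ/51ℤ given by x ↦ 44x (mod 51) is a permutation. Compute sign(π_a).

+1

Orbit of 1 under x↦44x: [1, 44, 49, 14, 4, 23, 43]… (length divides ord_51(44)).
5 cycles of lengths [16, 16, 16, 2, 1].
n − c = 51 − 5 = 46; sign = (−1)^46 = +1.
Check: (44/51) = +1 by Zolotarev.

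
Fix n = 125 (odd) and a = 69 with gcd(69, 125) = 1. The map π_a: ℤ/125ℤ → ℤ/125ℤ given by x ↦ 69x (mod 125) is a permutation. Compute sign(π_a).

+1

Trace 34: π^k(34) = [34, 96, 124, 56, 114, 116, 4] for k=0..6.
The orbit structure of x ↦ 69x mod 125: 7 orbits of sizes [50, 50, 10, 10, 2, 2, 1].
125 − 7 = 118 transpositions; sign(π) = (−1)^118 = +1.
Check: (69/125) = +1 by Zolotarev.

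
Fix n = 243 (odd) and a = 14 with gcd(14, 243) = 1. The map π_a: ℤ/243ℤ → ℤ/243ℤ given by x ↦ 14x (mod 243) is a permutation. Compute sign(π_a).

Orbit of 94 under x↦14x: [94, 101, 199, 113, 124, 35, 4]… (length divides ord_243(14)).
Cycle lengths of π_14 on ℤ/243ℤ: [162, 54, 18, 6, 2, 1]; 6 cycles in total.
With 6 cycles on 243 points, sign = (−1)^{243−6} = -1.

-1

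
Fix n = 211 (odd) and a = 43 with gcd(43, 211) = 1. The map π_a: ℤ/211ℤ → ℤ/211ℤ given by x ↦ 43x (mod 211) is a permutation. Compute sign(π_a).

Orbit of 180 under x↦43x: [180, 144, 73, 185, 148, 34, 196]… (length divides ord_211(43)).
Cycle type of π: 21×10 + 1; total 11 cycles.
sign(π) = (−1)^{n − #cycles} = (−1)^{211−11} = (−1)^200 = +1.
(43|211)_J = +1 (Zolotarev's lemma cross-check).

+1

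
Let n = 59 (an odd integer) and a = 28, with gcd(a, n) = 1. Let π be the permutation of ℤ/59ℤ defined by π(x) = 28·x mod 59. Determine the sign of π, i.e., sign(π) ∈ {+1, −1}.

Trace 7: π^k(7) = [7, 19, 1, 28, 17, 4, 53] for k=0..6.
π_28 has 3 disjoint cycles with lengths [29, 29, 1] on {0,…,58}.
3 cycles on 59: each ℓ→(−1)^(ℓ−1), product (−1)^56 = +1.
The Jacobi symbol (28|59) = +1 (Zolotarev) agrees.

+1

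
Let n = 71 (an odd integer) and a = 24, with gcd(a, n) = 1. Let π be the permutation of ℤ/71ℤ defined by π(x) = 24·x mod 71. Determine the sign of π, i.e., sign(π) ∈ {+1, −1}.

Trace 10: π^k(10) = [10, 27, 9, 3, 1, 24, 8] for k=0..6.
3 cycles of lengths [35, 35, 1].
3 cycles on 71: each ℓ→(−1)^(ℓ−1), product (−1)^68 = +1.

+1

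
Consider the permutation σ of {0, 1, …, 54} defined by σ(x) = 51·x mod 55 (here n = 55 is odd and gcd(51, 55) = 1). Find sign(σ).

-1

Start at x=36: 36 → 21 → 26 → 6 → 31 → 41 → 1 → … (one orbit).
The orbit structure of x ↦ 51x mod 55: 10 orbits of sizes [10, 10, 10, 10, 10, 1, 1, 1, 1, 1].
n − c = 55 − 10 = 45; sign = (−1)^45 = -1.
Via Zolotarev, sign(π_{51}) = (51|55) = -1.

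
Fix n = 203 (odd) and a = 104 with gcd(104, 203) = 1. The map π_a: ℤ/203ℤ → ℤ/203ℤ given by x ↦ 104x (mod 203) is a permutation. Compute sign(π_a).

+1

Start at x=41: 41 → 1 → 104 → 57 → 41 (one orbit).
π_104 has 53 disjoint cycles with lengths [4, 4, 4, 4, 4, 4, 4, 4, 4, 4, 4, 4, 4, 4, 4, 4, 4, 4, 4, 4, 4, 4, 4, 4, 4, 4, 4, 4, 4, 4, 4, 4, 4, 4, 4, 4, 4, 4, 4, 4, 4, 4, 4, 4, 4, 4, 4, 4, 4, 2, 2, 2, 1] on {0,…,202}.
n − c = 203 − 53 = 150; sign = (−1)^150 = +1.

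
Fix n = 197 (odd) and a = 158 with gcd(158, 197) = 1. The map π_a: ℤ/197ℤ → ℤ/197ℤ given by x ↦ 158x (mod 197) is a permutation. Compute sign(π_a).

Orbit of 23 under x↦158x: [23, 88, 114, 85, 34, 53, 100]… (length divides ord_197(158)).
Cycle type of π: 49×4 + 1; total 5 cycles.
Σ(ℓ_i−1) = 197−5 = 192; sign = (−1)^192 = +1.
(158|197)_J = +1 (Zolotarev's lemma cross-check).

+1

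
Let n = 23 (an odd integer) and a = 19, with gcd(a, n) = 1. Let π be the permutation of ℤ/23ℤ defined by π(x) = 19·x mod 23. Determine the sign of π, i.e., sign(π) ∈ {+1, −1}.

-1

Orbit of 21 under x↦19x: [21, 8, 14, 13, 17, 1, 19]… (length divides ord_23(19)).
2 cycles of lengths [22, 1].
With 2 cycles on 23 points, sign = (−1)^{23−2} = -1.
The Jacobi symbol (19|23) = -1 (Zolotarev) agrees.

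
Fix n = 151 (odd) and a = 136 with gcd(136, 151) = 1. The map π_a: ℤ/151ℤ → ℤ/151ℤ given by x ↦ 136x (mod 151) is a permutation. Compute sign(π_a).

Trace 110: π^k(110) = [110, 11, 137, 59, 21, 138, 44] for k=0..6.
π_136 has 3 disjoint cycles with lengths [75, 75, 1] on {0,…,150}.
With 3 cycles on 151 points, sign = (−1)^{151−3} = +1.
Via Zolotarev, sign(π_{136}) = (136|151) = +1.

+1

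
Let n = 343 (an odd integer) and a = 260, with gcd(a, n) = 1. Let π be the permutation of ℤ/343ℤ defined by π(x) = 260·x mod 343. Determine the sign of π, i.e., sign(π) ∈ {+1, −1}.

+1

Orbit of 281 under x↦260x: [281, 1, 260, 29, 337, 155, 169]… (length divides ord_343(260)).
19 cycles of lengths [49, 49, 49, 49, 49, 49, 7, 7, 7, 7, 7, 7, 1, 1, 1, 1, 1, 1, 1].
With 19 cycles on 343 points, sign = (−1)^{343−19} = +1.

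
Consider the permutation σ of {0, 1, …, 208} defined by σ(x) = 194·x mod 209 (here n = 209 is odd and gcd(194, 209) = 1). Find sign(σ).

-1

Trace 169: π^k(169) = [169, 182, 196, 195, 1, 194, 16] for k=0..6.
The orbit structure of x ↦ 194x mod 209: 6 orbits of sizes [90, 90, 10, 9, 9, 1].
sign(π) = (−1)^{n − #cycles} = (−1)^{209−6} = (−1)^203 = -1.
The Jacobi symbol (194|209) = -1 (Zolotarev) agrees.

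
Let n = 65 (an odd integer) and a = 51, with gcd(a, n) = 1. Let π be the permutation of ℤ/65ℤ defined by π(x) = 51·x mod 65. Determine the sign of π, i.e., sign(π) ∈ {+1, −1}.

+1

Orbit of 1 under x↦51x: [1, 51]… (length divides ord_65(51)).
Cycle lengths of π_51 on ℤ/65ℤ: [2, 2, 2, 2, 2, 2, 2, 2, 2, 2, 2, 2, 2, 2, 2, 2, 2, 2, 2, 2, 2, 2, 2, 2, 2, 2, 2, 2, 2, 2, 1, 1, 1, 1, 1]; 35 cycles in total.
Σ(ℓ_i−1) = 65−35 = 30; sign = (−1)^30 = +1.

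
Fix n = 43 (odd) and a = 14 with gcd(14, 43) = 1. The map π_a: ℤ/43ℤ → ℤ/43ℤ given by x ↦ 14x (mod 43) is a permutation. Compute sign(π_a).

+1

Trace 36: π^k(36) = [36, 31, 4, 13, 10, 11, 25] for k=0..6.
π_14 has 3 disjoint cycles with lengths [21, 21, 1] on {0,…,42}.
sign(π) = (−1)^{n − #cycles} = (−1)^{43−3} = (−1)^40 = +1.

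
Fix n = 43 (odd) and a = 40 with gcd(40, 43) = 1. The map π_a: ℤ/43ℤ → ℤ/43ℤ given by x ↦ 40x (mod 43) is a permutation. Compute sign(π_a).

+1

Orbit of 41 under x↦40x: [41, 6, 25, 11, 10, 13, 4]… (length divides ord_43(40)).
Cycle type of π: 21×2 + 1; total 3 cycles.
Σ(ℓ_i−1) = 43−3 = 40; sign = (−1)^40 = +1.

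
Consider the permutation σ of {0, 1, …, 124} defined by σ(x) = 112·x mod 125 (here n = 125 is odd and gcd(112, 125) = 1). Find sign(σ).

Trace 41: π^k(41) = [41, 92, 54, 48, 1, 112, 44] for k=0..6.
π_112 has 4 disjoint cycles with lengths [100, 20, 4, 1] on {0,…,124}.
4 cycles on 125: each ℓ→(−1)^(ℓ−1), product (−1)^121 = -1.
(112|125)_J = -1 (Zolotarev's lemma cross-check).

-1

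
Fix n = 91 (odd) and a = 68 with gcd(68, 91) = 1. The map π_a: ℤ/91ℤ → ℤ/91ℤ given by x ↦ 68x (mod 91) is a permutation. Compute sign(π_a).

Trace 68: π^k(68) = [68, 74, 27, 16, 87, 1] for k=0..5.
Cycle type of π: 6×13 + 3×4 + 1; total 18 cycles.
91 − 18 = 73 transpositions; sign(π) = (−1)^73 = -1.
Via Zolotarev, sign(π_{68}) = (68|91) = -1.

-1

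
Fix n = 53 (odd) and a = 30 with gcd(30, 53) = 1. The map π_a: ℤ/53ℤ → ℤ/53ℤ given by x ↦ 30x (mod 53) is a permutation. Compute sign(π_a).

Orbit of 23 under x↦30x: [23, 1, 30, 52]… (length divides ord_53(30)).
14 cycles of lengths [4, 4, 4, 4, 4, 4, 4, 4, 4, 4, 4, 4, 4, 1].
Σ(ℓ_i−1) = 53−14 = 39; sign = (−1)^39 = -1.
Zolotarev: (30|53) = -1, matching the cycle-count sign.

-1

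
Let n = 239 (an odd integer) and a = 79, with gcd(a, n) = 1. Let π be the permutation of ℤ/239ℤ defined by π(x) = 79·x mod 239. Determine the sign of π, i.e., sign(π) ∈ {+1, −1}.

-1

Trace 23: π^k(23) = [23, 144, 143, 64, 37, 55, 43] for k=0..6.
Decompose π into cycles: lengths [238, 1] (2 cycles, including the fixed point 0).
n − c = 239 − 2 = 237; sign = (−1)^237 = -1.
Check: (79/239) = -1 by Zolotarev.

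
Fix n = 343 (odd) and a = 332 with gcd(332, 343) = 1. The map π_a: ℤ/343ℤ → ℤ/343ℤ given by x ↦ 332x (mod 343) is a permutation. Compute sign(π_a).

-1

Trace 185: π^k(185) = [185, 23, 90, 39, 257, 260, 227] for k=0..6.
π_332 has 4 disjoint cycles with lengths [294, 42, 6, 1] on {0,…,342}.
Σ(ℓ_i−1) = 343−4 = 339; sign = (−1)^339 = -1.
(332|343)_J = -1 (Zolotarev's lemma cross-check).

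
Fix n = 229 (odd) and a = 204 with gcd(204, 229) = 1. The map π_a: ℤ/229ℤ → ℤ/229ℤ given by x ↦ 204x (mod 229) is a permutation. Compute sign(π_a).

+1

Trace 61: π^k(61) = [61, 78, 111, 202, 217, 71, 57] for k=0..6.
3 cycles of lengths [114, 114, 1].
n − c = 229 − 3 = 226; sign = (−1)^226 = +1.
The Jacobi symbol (204|229) = +1 (Zolotarev) agrees.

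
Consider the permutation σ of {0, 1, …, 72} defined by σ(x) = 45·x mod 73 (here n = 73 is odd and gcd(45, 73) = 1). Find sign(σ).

Start at x=39: 39 → 3 → 62 → 16 → 63 → 61 → 44 → … (one orbit).
The orbit structure of x ↦ 45x mod 73: 2 orbits of sizes [72, 1].
Σ(ℓ_i−1) = 73−2 = 71; sign = (−1)^71 = -1.
Check: (45/73) = -1 by Zolotarev.

-1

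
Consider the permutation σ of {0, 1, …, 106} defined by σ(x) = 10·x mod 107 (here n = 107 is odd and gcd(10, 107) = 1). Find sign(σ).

Orbit of 83 under x↦10x: [83, 81, 61, 75, 1, 10, 100]… (length divides ord_107(10)).
Cycle type of π: 53×2 + 1; total 3 cycles.
107 − 3 = 104 transpositions; sign(π) = (−1)^104 = +1.

+1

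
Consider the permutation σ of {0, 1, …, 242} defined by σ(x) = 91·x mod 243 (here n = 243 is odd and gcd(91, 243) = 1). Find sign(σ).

+1

Orbit of 127 under x↦91x: [127, 136, 226, 154, 163, 10, 181]… (length divides ord_243(91)).
The orbit structure of x ↦ 91x mod 243: 27 orbits of sizes [27, 27, 27, 27, 27, 27, 9, 9, 9, 9, 9, 9, 3, 3, 3, 3, 3, 3, 1, 1, 1, 1, 1, 1, 1, 1, 1].
sign(π) = (−1)^{n − #cycles} = (−1)^{243−27} = (−1)^216 = +1.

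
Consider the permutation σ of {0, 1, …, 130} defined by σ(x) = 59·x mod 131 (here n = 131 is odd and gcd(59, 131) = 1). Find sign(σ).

+1

Orbit of 5 under x↦59x: [5, 33, 113, 117, 91, 129, 13]… (length divides ord_131(59)).
π_59 has 3 disjoint cycles with lengths [65, 65, 1] on {0,…,130}.
sign(π) = (−1)^{n − #cycles} = (−1)^{131−3} = (−1)^128 = +1.
Zolotarev: (59|131) = +1, matching the cycle-count sign.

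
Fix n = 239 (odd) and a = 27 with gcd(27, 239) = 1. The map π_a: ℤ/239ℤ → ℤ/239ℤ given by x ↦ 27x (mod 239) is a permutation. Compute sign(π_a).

Trace 29: π^k(29) = [29, 66, 109, 75, 113, 183, 161] for k=0..6.
3 cycles of lengths [119, 119, 1].
n − c = 239 − 3 = 236; sign = (−1)^236 = +1.
The Jacobi symbol (27|239) = +1 (Zolotarev) agrees.

+1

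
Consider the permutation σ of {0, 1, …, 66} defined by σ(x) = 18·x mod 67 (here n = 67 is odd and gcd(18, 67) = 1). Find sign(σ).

Orbit of 3 under x↦18x: [3, 54, 34, 9, 28, 35, 27]… (length divides ord_67(18)).
The orbit structure of x ↦ 18x mod 67: 2 orbits of sizes [66, 1].
67 − 2 = 65 transpositions; sign(π) = (−1)^65 = -1.
The Jacobi symbol (18|67) = -1 (Zolotarev) agrees.

-1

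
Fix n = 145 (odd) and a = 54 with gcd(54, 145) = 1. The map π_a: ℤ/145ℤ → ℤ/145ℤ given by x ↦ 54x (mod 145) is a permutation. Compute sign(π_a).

+1

Start at x=59: 59 → 141 → 74 → 81 → 24 → 136 → 94 → … (one orbit).
Cycle lengths of π_54 on ℤ/145ℤ: [14, 14, 14, 14, 14, 14, 14, 14, 7, 7, 7, 7, 2, 2, 1]; 15 cycles in total.
sign(π) = (−1)^{n − #cycles} = (−1)^{145−15} = (−1)^130 = +1.
Zolotarev: (54|145) = +1, matching the cycle-count sign.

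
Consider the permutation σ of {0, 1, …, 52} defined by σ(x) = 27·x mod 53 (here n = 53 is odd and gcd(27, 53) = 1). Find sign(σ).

-1

Start at x=3: 3 → 28 → 14 → 7 → 30 → 15 → 34 → … (one orbit).
Decompose π into cycles: lengths [52, 1] (2 cycles, including the fixed point 0).
53 − 2 = 51 transpositions; sign(π) = (−1)^51 = -1.
Via Zolotarev, sign(π_{27}) = (27|53) = -1.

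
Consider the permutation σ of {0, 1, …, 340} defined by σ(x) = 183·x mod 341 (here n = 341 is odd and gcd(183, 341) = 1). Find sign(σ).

Start at x=157: 157 → 87 → 235 → 39 → 317 → 41 → 1 → … (one orbit).
Cycle lengths of π_183 on ℤ/341ℤ: [30, 30, 30, 30, 30, 30, 30, 30, 30, 30, 15, 15, 10, 1]; 14 cycles in total.
With 14 cycles on 341 points, sign = (−1)^{341−14} = -1.
Via Zolotarev, sign(π_{183}) = (183|341) = -1.

-1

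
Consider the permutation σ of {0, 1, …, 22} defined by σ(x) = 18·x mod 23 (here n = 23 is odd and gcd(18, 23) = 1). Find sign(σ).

Trace 6: π^k(6) = [6, 16, 12, 9, 1, 18, 2] for k=0..6.
π_18 has 3 disjoint cycles with lengths [11, 11, 1] on {0,…,22}.
With 3 cycles on 23 points, sign = (−1)^{23−3} = +1.

+1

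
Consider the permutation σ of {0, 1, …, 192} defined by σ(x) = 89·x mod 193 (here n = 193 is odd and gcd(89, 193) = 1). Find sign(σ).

-1

Trace 158: π^k(158) = [158, 166, 106, 170, 76, 9, 29] for k=0..6.
The orbit structure of x ↦ 89x mod 193: 4 orbits of sizes [64, 64, 64, 1].
193 − 4 = 189 transpositions; sign(π) = (−1)^189 = -1.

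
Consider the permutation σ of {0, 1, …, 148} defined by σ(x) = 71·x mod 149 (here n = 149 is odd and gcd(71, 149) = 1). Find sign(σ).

-1

Orbit of 70 under x↦71x: [70, 53, 38, 16, 93, 47, 59]… (length divides ord_149(71)).
The orbit structure of x ↦ 71x mod 149: 2 orbits of sizes [148, 1].
2 cycles on 149: each ℓ→(−1)^(ℓ−1), product (−1)^147 = -1.
Check: (71/149) = -1 by Zolotarev.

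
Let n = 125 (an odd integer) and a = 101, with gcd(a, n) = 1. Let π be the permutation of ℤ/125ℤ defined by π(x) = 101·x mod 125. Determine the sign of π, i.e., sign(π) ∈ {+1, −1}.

Orbit of 26 under x↦101x: [26, 1, 101, 76, 51]… (length divides ord_125(101)).
Decompose π into cycles: lengths [5, 5, 5, 5, 5, 5, 5, 5, 5, 5, 5, 5, 5, 5, 5, 5, 5, 5, 5, 5, 1, 1, 1, 1, 1, 1, 1, 1, 1, 1, 1, 1, 1, 1, 1, 1, 1, 1, 1, 1, 1, 1, 1, 1, 1] (45 cycles, including the fixed point 0).
sign(π) = (−1)^{n − #cycles} = (−1)^{125−45} = (−1)^80 = +1.
Zolotarev: (101|125) = +1, matching the cycle-count sign.

+1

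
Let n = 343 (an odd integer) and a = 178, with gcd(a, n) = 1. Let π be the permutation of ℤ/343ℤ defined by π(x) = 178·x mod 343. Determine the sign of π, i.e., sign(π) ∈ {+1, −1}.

-1

Start at x=97: 97 → 116 → 68 → 99 → 129 → 324 → 48 → … (one orbit).
Cycle lengths of π_178 on ℤ/343ℤ: [42, 42, 42, 42, 42, 42, 42, 6, 6, 6, 6, 6, 6, 6, 6, 1]; 16 cycles in total.
With 16 cycles on 343 points, sign = (−1)^{343−16} = -1.
Zolotarev: (178|343) = -1, matching the cycle-count sign.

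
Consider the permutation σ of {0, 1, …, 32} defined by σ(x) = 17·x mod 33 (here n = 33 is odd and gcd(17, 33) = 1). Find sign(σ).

+1

Orbit of 8 under x↦17x: [8, 4, 2, 1, 17, 25, 29]… (length divides ord_33(17)).
Decompose π into cycles: lengths [10, 10, 10, 2, 1] (5 cycles, including the fixed point 0).
Σ(ℓ_i−1) = 33−5 = 28; sign = (−1)^28 = +1.
The Jacobi symbol (17|33) = +1 (Zolotarev) agrees.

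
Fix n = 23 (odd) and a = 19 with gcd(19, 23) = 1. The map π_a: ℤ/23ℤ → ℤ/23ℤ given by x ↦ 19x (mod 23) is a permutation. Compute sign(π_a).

-1

Orbit of 20 under x↦19x: [20, 12, 21, 8, 14, 13, 17]… (length divides ord_23(19)).
Cycle lengths of π_19 on ℤ/23ℤ: [22, 1]; 2 cycles in total.
Σ(ℓ_i−1) = 23−2 = 21; sign = (−1)^21 = -1.
Via Zolotarev, sign(π_{19}) = (19|23) = -1.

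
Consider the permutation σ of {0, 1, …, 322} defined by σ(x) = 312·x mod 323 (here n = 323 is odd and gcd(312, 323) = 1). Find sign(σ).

+1

Orbit of 126 under x↦312x: [126, 229, 65, 254, 113, 49, 107]… (length divides ord_323(312)).
Cycle lengths of π_312 on ℤ/323ℤ: [48, 48, 48, 48, 48, 48, 16, 6, 6, 6, 1]; 11 cycles in total.
323 − 11 = 312 transpositions; sign(π) = (−1)^312 = +1.
The Jacobi symbol (312|323) = +1 (Zolotarev) agrees.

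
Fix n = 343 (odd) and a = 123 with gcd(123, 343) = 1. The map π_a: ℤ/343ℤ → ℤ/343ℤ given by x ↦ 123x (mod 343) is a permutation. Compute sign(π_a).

Trace 116: π^k(116) = [116, 205, 176, 39, 338, 71, 158] for k=0..6.
π_123 has 7 disjoint cycles with lengths [147, 147, 21, 21, 3, 3, 1] on {0,…,342}.
343 − 7 = 336 transpositions; sign(π) = (−1)^336 = +1.
Via Zolotarev, sign(π_{123}) = (123|343) = +1.

+1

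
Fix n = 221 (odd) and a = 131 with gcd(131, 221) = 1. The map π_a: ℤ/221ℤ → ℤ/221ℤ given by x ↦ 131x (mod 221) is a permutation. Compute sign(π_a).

-1

Start at x=131: 131 → 144 → 79 → 183 → 105 → 53 → 92 → … (one orbit).
Cycle type of π: 16×13 + 1×13; total 26 cycles.
26 cycles on 221: each ℓ→(−1)^(ℓ−1), product (−1)^195 = -1.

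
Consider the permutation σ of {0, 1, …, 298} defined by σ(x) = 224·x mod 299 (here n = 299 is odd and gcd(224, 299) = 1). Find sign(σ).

-1

Start at x=170: 170 → 107 → 48 → 287 → 3 → 74 → 131 → … (one orbit).
10 cycles of lengths [66, 66, 66, 66, 22, 3, 3, 3, 3, 1].
n − c = 299 − 10 = 289; sign = (−1)^289 = -1.
The Jacobi symbol (224|299) = -1 (Zolotarev) agrees.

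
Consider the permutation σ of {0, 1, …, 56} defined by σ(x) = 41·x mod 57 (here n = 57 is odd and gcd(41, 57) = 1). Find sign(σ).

+1

Start at x=28: 28 → 8 → 43 → 53 → 7 → 2 → 25 → … (one orbit).
The orbit structure of x ↦ 41x mod 57: 5 orbits of sizes [18, 18, 18, 2, 1].
n − c = 57 − 5 = 52; sign = (−1)^52 = +1.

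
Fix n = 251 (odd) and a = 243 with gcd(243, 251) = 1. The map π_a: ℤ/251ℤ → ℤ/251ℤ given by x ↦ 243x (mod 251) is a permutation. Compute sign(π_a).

Start at x=5: 5 → 211 → 69 → 201 → 149 → 63 → 249 → … (one orbit).
Decompose π into cycles: lengths [25, 25, 25, 25, 25, 25, 25, 25, 25, 25, 1] (11 cycles, including the fixed point 0).
n − c = 251 − 11 = 240; sign = (−1)^240 = +1.
The Jacobi symbol (243|251) = +1 (Zolotarev) agrees.

+1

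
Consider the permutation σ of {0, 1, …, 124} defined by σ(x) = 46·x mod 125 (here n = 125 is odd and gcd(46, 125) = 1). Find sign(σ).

+1

Orbit of 106 under x↦46x: [106, 1, 46, 116, 86, 81, 101]… (length divides ord_125(46)).
The orbit structure of x ↦ 46x mod 125: 13 orbits of sizes [25, 25, 25, 25, 5, 5, 5, 5, 1, 1, 1, 1, 1].
With 13 cycles on 125 points, sign = (−1)^{125−13} = +1.
The Jacobi symbol (46|125) = +1 (Zolotarev) agrees.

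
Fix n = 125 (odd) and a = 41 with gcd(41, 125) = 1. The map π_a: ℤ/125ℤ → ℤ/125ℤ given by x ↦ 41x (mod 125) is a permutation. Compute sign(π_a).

Orbit of 56 under x↦41x: [56, 46, 11, 76, 116, 6, 121]… (length divides ord_125(41)).
The orbit structure of x ↦ 41x mod 125: 13 orbits of sizes [25, 25, 25, 25, 5, 5, 5, 5, 1, 1, 1, 1, 1].
13 cycles on 125: each ℓ→(−1)^(ℓ−1), product (−1)^112 = +1.
The Jacobi symbol (41|125) = +1 (Zolotarev) agrees.

+1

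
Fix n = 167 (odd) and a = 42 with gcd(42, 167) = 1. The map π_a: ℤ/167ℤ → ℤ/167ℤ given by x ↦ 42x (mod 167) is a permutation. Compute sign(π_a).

+1

Start at x=25: 25 → 48 → 12 → 3 → 126 → 115 → 154 → … (one orbit).
π_42 has 3 disjoint cycles with lengths [83, 83, 1] on {0,…,166}.
Σ(ℓ_i−1) = 167−3 = 164; sign = (−1)^164 = +1.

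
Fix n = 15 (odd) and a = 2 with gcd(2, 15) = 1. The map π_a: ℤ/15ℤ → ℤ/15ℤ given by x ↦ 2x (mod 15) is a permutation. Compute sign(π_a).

Trace 1: π^k(1) = [1, 2, 4, 8] for k=0..3.
Cycle lengths of π_2 on ℤ/15ℤ: [4, 4, 4, 2, 1]; 5 cycles in total.
With 5 cycles on 15 points, sign = (−1)^{15−5} = +1.

+1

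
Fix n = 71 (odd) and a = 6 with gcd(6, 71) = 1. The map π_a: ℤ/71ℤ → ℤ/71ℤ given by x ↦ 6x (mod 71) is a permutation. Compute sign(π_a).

Orbit of 10 under x↦6x: [10, 60, 5, 30, 38, 15, 19]… (length divides ord_71(6)).
3 cycles of lengths [35, 35, 1].
n − c = 71 − 3 = 68; sign = (−1)^68 = +1.

+1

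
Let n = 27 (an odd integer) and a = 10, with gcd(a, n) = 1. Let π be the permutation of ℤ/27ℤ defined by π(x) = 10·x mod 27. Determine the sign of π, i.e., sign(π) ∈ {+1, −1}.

+1

Start at x=19: 19 → 1 → 10 → 19 (one orbit).
The orbit structure of x ↦ 10x mod 27: 15 orbits of sizes [3, 3, 3, 3, 3, 3, 1, 1, 1, 1, 1, 1, 1, 1, 1].
15 cycles on 27: each ℓ→(−1)^(ℓ−1), product (−1)^12 = +1.
The Jacobi symbol (10|27) = +1 (Zolotarev) agrees.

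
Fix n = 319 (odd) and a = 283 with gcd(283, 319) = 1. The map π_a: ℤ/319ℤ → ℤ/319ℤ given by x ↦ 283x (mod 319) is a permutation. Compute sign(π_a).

-1

Trace 62: π^k(62) = [62, 1, 283, 20, 237, 81, 274] for k=0..6.
The orbit structure of x ↦ 283x mod 319: 8 orbits of sizes [70, 70, 70, 70, 14, 14, 10, 1].
319 − 8 = 311 transpositions; sign(π) = (−1)^311 = -1.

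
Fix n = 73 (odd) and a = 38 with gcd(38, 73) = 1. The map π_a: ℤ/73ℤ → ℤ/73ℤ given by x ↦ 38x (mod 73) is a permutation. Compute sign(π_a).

Trace 38: π^k(38) = [38, 57, 49, 37, 19, 65, 61] for k=0..6.
Cycle lengths of π_38 on ℤ/73ℤ: [36, 36, 1]; 3 cycles in total.
n − c = 73 − 3 = 70; sign = (−1)^70 = +1.
The Jacobi symbol (38|73) = +1 (Zolotarev) agrees.

+1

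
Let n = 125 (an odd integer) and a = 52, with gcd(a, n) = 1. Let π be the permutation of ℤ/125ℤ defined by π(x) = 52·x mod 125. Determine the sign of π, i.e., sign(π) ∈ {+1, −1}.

-1

Orbit of 124 under x↦52x: [124, 73, 46, 17, 9, 93, 86]… (length divides ord_125(52)).
Decompose π into cycles: lengths [100, 20, 4, 1] (4 cycles, including the fixed point 0).
Σ(ℓ_i−1) = 125−4 = 121; sign = (−1)^121 = -1.
The Jacobi symbol (52|125) = -1 (Zolotarev) agrees.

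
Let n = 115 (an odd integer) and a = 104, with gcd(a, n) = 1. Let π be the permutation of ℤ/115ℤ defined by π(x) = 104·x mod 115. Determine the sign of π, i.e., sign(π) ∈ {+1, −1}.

Start at x=96: 96 → 94 → 1 → 104 → 6 → 49 → 36 → … (one orbit).
The orbit structure of x ↦ 104x mod 115: 9 orbits of sizes [22, 22, 22, 22, 11, 11, 2, 2, 1].
115 − 9 = 106 transpositions; sign(π) = (−1)^106 = +1.
(104|115)_J = +1 (Zolotarev's lemma cross-check).

+1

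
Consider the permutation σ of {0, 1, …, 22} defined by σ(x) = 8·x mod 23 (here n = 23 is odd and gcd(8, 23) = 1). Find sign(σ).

Trace 3: π^k(3) = [3, 1, 8, 18, 6, 2, 16] for k=0..6.
The orbit structure of x ↦ 8x mod 23: 3 orbits of sizes [11, 11, 1].
n − c = 23 − 3 = 20; sign = (−1)^20 = +1.
Zolotarev: (8|23) = +1, matching the cycle-count sign.

+1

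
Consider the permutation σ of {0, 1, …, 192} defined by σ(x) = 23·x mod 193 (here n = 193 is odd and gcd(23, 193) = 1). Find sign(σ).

Orbit of 81 under x↦23x: [81, 126, 3, 69, 43, 24, 166]… (length divides ord_193(23)).
Cycle lengths of π_23 on ℤ/193ℤ: [32, 32, 32, 32, 32, 32, 1]; 7 cycles in total.
7 cycles on 193: each ℓ→(−1)^(ℓ−1), product (−1)^186 = +1.

+1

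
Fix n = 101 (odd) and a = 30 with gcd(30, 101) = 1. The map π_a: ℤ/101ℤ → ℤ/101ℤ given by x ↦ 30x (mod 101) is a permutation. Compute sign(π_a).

+1

Orbit of 36 under x↦30x: [36, 70, 80, 77, 88, 14, 16]… (length divides ord_101(30)).
3 cycles of lengths [50, 50, 1].
With 3 cycles on 101 points, sign = (−1)^{101−3} = +1.
Check: (30/101) = +1 by Zolotarev.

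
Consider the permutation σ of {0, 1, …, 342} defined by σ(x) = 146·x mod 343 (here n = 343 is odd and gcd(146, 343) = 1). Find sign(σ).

-1

Start at x=146: 146 → 50 → 97 → 99 → 48 → 148 → 342 → … (one orbit).
The orbit structure of x ↦ 146x mod 343: 46 orbits of sizes [14, 14, 14, 14, 14, 14, 14, 14, 14, 14, 14, 14, 14, 14, 14, 14, 14, 14, 14, 14, 14, 2, 2, 2, 2, 2, 2, 2, 2, 2, 2, 2, 2, 2, 2, 2, 2, 2, 2, 2, 2, 2, 2, 2, 2, 1].
n − c = 343 − 46 = 297; sign = (−1)^297 = -1.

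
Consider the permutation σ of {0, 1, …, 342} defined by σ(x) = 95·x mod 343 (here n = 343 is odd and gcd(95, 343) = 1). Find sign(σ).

Orbit of 228 under x↦95x: [228, 51, 43, 312, 142, 113, 102]… (length divides ord_343(95)).
Cycle lengths of π_95 on ℤ/343ℤ: [147, 147, 21, 21, 3, 3, 1]; 7 cycles in total.
7 cycles on 343: each ℓ→(−1)^(ℓ−1), product (−1)^336 = +1.
(95|343)_J = +1 (Zolotarev's lemma cross-check).

+1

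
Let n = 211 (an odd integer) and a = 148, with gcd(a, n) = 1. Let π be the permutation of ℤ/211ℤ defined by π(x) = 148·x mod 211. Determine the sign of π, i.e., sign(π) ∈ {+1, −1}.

+1

Orbit of 199 under x↦148x: [199, 123, 58, 144, 1, 148, 171]… (length divides ord_211(148)).
31 cycles of lengths [7, 7, 7, 7, 7, 7, 7, 7, 7, 7, 7, 7, 7, 7, 7, 7, 7, 7, 7, 7, 7, 7, 7, 7, 7, 7, 7, 7, 7, 7, 1].
211 − 31 = 180 transpositions; sign(π) = (−1)^180 = +1.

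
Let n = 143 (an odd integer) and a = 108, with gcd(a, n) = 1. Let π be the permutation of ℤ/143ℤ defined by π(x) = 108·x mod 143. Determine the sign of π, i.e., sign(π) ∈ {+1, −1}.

+1

Trace 81: π^k(81) = [81, 25, 126, 23, 53, 4, 3] for k=0..6.
The orbit structure of x ↦ 108x mod 143: 9 orbits of sizes [30, 30, 30, 30, 6, 6, 5, 5, 1].
9 cycles on 143: each ℓ→(−1)^(ℓ−1), product (−1)^134 = +1.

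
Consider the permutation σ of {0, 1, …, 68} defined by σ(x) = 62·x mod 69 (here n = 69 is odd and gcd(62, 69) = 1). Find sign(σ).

Orbit of 8 under x↦62x: [8, 13, 47, 16, 26, 25, 32]… (length divides ord_69(62)).
Cycle lengths of π_62 on ℤ/69ℤ: [22, 22, 11, 11, 2, 1]; 6 cycles in total.
With 6 cycles on 69 points, sign = (−1)^{69−6} = -1.
(62|69)_J = -1 (Zolotarev's lemma cross-check).

-1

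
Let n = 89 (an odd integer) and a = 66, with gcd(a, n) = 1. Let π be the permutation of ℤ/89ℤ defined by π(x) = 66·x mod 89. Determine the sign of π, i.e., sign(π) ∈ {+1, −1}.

-1

Trace 27: π^k(27) = [27, 2, 43, 79, 52, 50, 7] for k=0..6.
Decompose π into cycles: lengths [88, 1] (2 cycles, including the fixed point 0).
Σ(ℓ_i−1) = 89−2 = 87; sign = (−1)^87 = -1.
Zolotarev: (66|89) = -1, matching the cycle-count sign.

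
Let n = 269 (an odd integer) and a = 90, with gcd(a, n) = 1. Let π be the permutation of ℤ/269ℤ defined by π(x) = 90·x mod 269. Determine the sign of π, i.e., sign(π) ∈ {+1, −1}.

-1

Trace 190: π^k(190) = [190, 153, 51, 17, 185, 241, 170] for k=0..6.
Cycle lengths of π_90 on ℤ/269ℤ: [268, 1]; 2 cycles in total.
sign(π) = (−1)^{n − #cycles} = (−1)^{269−2} = (−1)^267 = -1.
Via Zolotarev, sign(π_{90}) = (90|269) = -1.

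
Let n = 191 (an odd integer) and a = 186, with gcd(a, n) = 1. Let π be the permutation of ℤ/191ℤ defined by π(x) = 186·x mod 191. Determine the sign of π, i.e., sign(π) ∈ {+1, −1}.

Orbit of 38 under x↦186x: [38, 1, 186, 25, 66, 52, 122]… (length divides ord_191(186)).
Cycle type of π: 38×5 + 1; total 6 cycles.
6 cycles on 191: each ℓ→(−1)^(ℓ−1), product (−1)^185 = -1.

-1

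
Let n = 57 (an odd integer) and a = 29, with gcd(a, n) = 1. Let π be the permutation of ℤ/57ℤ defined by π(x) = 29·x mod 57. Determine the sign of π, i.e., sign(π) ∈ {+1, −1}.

+1

Orbit of 32 under x↦29x: [32, 16, 8, 4, 2, 1, 29]… (length divides ord_57(29)).
π_29 has 5 disjoint cycles with lengths [18, 18, 18, 2, 1] on {0,…,56}.
n − c = 57 − 5 = 52; sign = (−1)^52 = +1.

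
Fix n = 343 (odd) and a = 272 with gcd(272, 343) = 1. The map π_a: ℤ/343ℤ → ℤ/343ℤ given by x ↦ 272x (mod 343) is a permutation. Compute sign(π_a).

Start at x=174: 174 → 337 → 83 → 281 → 286 → 274 → 97 → … (one orbit).
Cycle type of π: 98×3 + 14×3 + 2×3 + 1; total 10 cycles.
n − c = 343 − 10 = 333; sign = (−1)^333 = -1.
Check: (272/343) = -1 by Zolotarev.

-1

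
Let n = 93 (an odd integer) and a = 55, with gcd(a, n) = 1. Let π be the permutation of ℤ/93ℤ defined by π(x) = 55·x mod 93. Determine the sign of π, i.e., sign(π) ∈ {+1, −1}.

Start at x=88: 88 → 4 → 34 → 10 → 85 → 25 → 73 → … (one orbit).
Cycle type of π: 30×3 + 1×3; total 6 cycles.
Σ(ℓ_i−1) = 93−6 = 87; sign = (−1)^87 = -1.

-1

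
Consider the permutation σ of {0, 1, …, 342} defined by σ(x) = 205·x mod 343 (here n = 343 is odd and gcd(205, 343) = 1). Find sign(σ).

Orbit of 240 under x↦205x: [240, 151, 85, 275, 123, 176, 65]… (length divides ord_343(205)).
7 cycles of lengths [147, 147, 21, 21, 3, 3, 1].
343 − 7 = 336 transpositions; sign(π) = (−1)^336 = +1.
Zolotarev: (205|343) = +1, matching the cycle-count sign.

+1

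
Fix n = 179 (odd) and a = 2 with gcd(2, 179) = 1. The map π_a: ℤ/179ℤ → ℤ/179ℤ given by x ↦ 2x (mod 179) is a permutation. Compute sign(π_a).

-1

Start at x=28: 28 → 56 → 112 → 45 → 90 → 1 → 2 → … (one orbit).
Decompose π into cycles: lengths [178, 1] (2 cycles, including the fixed point 0).
With 2 cycles on 179 points, sign = (−1)^{179−2} = -1.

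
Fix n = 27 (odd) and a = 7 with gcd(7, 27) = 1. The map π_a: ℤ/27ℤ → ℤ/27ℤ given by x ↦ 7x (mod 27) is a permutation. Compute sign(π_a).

+1

Start at x=19: 19 → 25 → 13 → 10 → 16 → 4 → 1 → … (one orbit).
Decompose π into cycles: lengths [9, 9, 3, 3, 1, 1, 1] (7 cycles, including the fixed point 0).
With 7 cycles on 27 points, sign = (−1)^{27−7} = +1.
Zolotarev: (7|27) = +1, matching the cycle-count sign.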